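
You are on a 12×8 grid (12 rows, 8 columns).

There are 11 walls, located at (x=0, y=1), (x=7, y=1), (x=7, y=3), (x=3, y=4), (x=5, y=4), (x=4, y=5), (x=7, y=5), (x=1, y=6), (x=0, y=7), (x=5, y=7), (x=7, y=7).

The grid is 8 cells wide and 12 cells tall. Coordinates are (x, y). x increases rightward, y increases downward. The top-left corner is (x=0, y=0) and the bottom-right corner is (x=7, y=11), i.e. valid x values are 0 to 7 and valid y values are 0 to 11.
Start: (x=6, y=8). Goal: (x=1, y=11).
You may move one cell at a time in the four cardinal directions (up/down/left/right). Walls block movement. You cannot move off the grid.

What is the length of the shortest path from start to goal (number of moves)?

Answer: Shortest path length: 8

Derivation:
BFS from (x=6, y=8) until reaching (x=1, y=11):
  Distance 0: (x=6, y=8)
  Distance 1: (x=6, y=7), (x=5, y=8), (x=7, y=8), (x=6, y=9)
  Distance 2: (x=6, y=6), (x=4, y=8), (x=5, y=9), (x=7, y=9), (x=6, y=10)
  Distance 3: (x=6, y=5), (x=5, y=6), (x=7, y=6), (x=4, y=7), (x=3, y=8), (x=4, y=9), (x=5, y=10), (x=7, y=10), (x=6, y=11)
  Distance 4: (x=6, y=4), (x=5, y=5), (x=4, y=6), (x=3, y=7), (x=2, y=8), (x=3, y=9), (x=4, y=10), (x=5, y=11), (x=7, y=11)
  Distance 5: (x=6, y=3), (x=7, y=4), (x=3, y=6), (x=2, y=7), (x=1, y=8), (x=2, y=9), (x=3, y=10), (x=4, y=11)
  Distance 6: (x=6, y=2), (x=5, y=3), (x=3, y=5), (x=2, y=6), (x=1, y=7), (x=0, y=8), (x=1, y=9), (x=2, y=10), (x=3, y=11)
  Distance 7: (x=6, y=1), (x=5, y=2), (x=7, y=2), (x=4, y=3), (x=2, y=5), (x=0, y=9), (x=1, y=10), (x=2, y=11)
  Distance 8: (x=6, y=0), (x=5, y=1), (x=4, y=2), (x=3, y=3), (x=2, y=4), (x=4, y=4), (x=1, y=5), (x=0, y=10), (x=1, y=11)  <- goal reached here
One shortest path (8 moves): (x=6, y=8) -> (x=5, y=8) -> (x=4, y=8) -> (x=3, y=8) -> (x=2, y=8) -> (x=1, y=8) -> (x=1, y=9) -> (x=1, y=10) -> (x=1, y=11)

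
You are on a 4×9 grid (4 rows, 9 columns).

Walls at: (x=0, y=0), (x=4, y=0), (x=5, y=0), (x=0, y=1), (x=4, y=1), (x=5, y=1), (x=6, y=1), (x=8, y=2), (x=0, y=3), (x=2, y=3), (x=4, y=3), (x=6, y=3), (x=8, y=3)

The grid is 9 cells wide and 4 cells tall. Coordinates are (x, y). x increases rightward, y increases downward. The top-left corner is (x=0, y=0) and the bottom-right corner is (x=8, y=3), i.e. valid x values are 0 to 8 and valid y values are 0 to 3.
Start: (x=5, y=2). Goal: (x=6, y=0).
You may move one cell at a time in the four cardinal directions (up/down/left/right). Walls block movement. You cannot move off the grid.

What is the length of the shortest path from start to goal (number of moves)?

Answer: Shortest path length: 5

Derivation:
BFS from (x=5, y=2) until reaching (x=6, y=0):
  Distance 0: (x=5, y=2)
  Distance 1: (x=4, y=2), (x=6, y=2), (x=5, y=3)
  Distance 2: (x=3, y=2), (x=7, y=2)
  Distance 3: (x=3, y=1), (x=7, y=1), (x=2, y=2), (x=3, y=3), (x=7, y=3)
  Distance 4: (x=3, y=0), (x=7, y=0), (x=2, y=1), (x=8, y=1), (x=1, y=2)
  Distance 5: (x=2, y=0), (x=6, y=0), (x=8, y=0), (x=1, y=1), (x=0, y=2), (x=1, y=3)  <- goal reached here
One shortest path (5 moves): (x=5, y=2) -> (x=6, y=2) -> (x=7, y=2) -> (x=7, y=1) -> (x=7, y=0) -> (x=6, y=0)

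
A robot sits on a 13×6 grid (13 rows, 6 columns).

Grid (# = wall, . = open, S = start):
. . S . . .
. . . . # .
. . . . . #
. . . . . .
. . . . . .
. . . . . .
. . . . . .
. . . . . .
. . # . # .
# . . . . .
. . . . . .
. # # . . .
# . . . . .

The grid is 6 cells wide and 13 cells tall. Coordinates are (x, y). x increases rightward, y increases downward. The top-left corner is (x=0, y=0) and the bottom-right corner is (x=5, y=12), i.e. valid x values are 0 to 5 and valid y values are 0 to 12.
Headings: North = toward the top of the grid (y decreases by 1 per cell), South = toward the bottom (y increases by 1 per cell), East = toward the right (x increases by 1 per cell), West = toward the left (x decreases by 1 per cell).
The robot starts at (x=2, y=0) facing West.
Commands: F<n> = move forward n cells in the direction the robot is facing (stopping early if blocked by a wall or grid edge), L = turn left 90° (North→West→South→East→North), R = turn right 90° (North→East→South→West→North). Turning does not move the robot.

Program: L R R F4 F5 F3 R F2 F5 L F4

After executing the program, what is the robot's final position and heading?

Answer: Final position: (x=5, y=0), facing North

Derivation:
Start: (x=2, y=0), facing West
  L: turn left, now facing South
  R: turn right, now facing West
  R: turn right, now facing North
  F4: move forward 0/4 (blocked), now at (x=2, y=0)
  F5: move forward 0/5 (blocked), now at (x=2, y=0)
  F3: move forward 0/3 (blocked), now at (x=2, y=0)
  R: turn right, now facing East
  F2: move forward 2, now at (x=4, y=0)
  F5: move forward 1/5 (blocked), now at (x=5, y=0)
  L: turn left, now facing North
  F4: move forward 0/4 (blocked), now at (x=5, y=0)
Final: (x=5, y=0), facing North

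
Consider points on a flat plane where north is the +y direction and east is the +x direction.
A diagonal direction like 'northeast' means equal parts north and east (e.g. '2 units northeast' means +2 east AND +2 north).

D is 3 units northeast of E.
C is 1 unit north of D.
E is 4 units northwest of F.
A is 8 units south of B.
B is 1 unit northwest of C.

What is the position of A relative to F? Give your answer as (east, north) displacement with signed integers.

Place F at the origin (east=0, north=0).
  E is 4 units northwest of F: delta (east=-4, north=+4); E at (east=-4, north=4).
  D is 3 units northeast of E: delta (east=+3, north=+3); D at (east=-1, north=7).
  C is 1 unit north of D: delta (east=+0, north=+1); C at (east=-1, north=8).
  B is 1 unit northwest of C: delta (east=-1, north=+1); B at (east=-2, north=9).
  A is 8 units south of B: delta (east=+0, north=-8); A at (east=-2, north=1).
Therefore A relative to F: (east=-2, north=1).

Answer: A is at (east=-2, north=1) relative to F.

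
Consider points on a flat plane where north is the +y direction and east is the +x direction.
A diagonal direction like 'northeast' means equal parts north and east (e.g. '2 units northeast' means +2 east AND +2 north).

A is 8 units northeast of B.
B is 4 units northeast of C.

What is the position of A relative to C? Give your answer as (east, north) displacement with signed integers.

Answer: A is at (east=12, north=12) relative to C.

Derivation:
Place C at the origin (east=0, north=0).
  B is 4 units northeast of C: delta (east=+4, north=+4); B at (east=4, north=4).
  A is 8 units northeast of B: delta (east=+8, north=+8); A at (east=12, north=12).
Therefore A relative to C: (east=12, north=12).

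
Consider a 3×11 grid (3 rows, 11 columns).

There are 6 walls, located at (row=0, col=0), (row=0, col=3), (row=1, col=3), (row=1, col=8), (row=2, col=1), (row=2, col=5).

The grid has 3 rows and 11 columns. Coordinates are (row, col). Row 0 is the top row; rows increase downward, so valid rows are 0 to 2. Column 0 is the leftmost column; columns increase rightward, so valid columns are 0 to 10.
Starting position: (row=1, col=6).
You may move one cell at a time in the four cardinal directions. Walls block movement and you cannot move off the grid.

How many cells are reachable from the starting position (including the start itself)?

BFS flood-fill from (row=1, col=6):
  Distance 0: (row=1, col=6)
  Distance 1: (row=0, col=6), (row=1, col=5), (row=1, col=7), (row=2, col=6)
  Distance 2: (row=0, col=5), (row=0, col=7), (row=1, col=4), (row=2, col=7)
  Distance 3: (row=0, col=4), (row=0, col=8), (row=2, col=4), (row=2, col=8)
  Distance 4: (row=0, col=9), (row=2, col=3), (row=2, col=9)
  Distance 5: (row=0, col=10), (row=1, col=9), (row=2, col=2), (row=2, col=10)
  Distance 6: (row=1, col=2), (row=1, col=10)
  Distance 7: (row=0, col=2), (row=1, col=1)
  Distance 8: (row=0, col=1), (row=1, col=0)
  Distance 9: (row=2, col=0)
Total reachable: 27 (grid has 27 open cells total)

Answer: Reachable cells: 27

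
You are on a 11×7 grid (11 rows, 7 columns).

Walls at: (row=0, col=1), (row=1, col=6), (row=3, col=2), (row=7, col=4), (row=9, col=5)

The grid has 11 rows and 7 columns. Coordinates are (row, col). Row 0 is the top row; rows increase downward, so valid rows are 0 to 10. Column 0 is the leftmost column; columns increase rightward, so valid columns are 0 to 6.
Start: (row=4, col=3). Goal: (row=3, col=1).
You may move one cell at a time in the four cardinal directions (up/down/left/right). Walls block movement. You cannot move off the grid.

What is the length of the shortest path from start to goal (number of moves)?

Answer: Shortest path length: 3

Derivation:
BFS from (row=4, col=3) until reaching (row=3, col=1):
  Distance 0: (row=4, col=3)
  Distance 1: (row=3, col=3), (row=4, col=2), (row=4, col=4), (row=5, col=3)
  Distance 2: (row=2, col=3), (row=3, col=4), (row=4, col=1), (row=4, col=5), (row=5, col=2), (row=5, col=4), (row=6, col=3)
  Distance 3: (row=1, col=3), (row=2, col=2), (row=2, col=4), (row=3, col=1), (row=3, col=5), (row=4, col=0), (row=4, col=6), (row=5, col=1), (row=5, col=5), (row=6, col=2), (row=6, col=4), (row=7, col=3)  <- goal reached here
One shortest path (3 moves): (row=4, col=3) -> (row=4, col=2) -> (row=4, col=1) -> (row=3, col=1)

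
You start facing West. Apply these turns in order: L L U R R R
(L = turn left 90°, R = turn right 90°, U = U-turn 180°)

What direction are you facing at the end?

Start: West
  L (left (90° counter-clockwise)) -> South
  L (left (90° counter-clockwise)) -> East
  U (U-turn (180°)) -> West
  R (right (90° clockwise)) -> North
  R (right (90° clockwise)) -> East
  R (right (90° clockwise)) -> South
Final: South

Answer: Final heading: South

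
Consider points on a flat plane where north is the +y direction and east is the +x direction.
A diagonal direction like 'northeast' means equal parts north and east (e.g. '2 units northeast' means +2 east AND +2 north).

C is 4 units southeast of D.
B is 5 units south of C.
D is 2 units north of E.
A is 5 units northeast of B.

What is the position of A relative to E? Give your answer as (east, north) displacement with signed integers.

Answer: A is at (east=9, north=-2) relative to E.

Derivation:
Place E at the origin (east=0, north=0).
  D is 2 units north of E: delta (east=+0, north=+2); D at (east=0, north=2).
  C is 4 units southeast of D: delta (east=+4, north=-4); C at (east=4, north=-2).
  B is 5 units south of C: delta (east=+0, north=-5); B at (east=4, north=-7).
  A is 5 units northeast of B: delta (east=+5, north=+5); A at (east=9, north=-2).
Therefore A relative to E: (east=9, north=-2).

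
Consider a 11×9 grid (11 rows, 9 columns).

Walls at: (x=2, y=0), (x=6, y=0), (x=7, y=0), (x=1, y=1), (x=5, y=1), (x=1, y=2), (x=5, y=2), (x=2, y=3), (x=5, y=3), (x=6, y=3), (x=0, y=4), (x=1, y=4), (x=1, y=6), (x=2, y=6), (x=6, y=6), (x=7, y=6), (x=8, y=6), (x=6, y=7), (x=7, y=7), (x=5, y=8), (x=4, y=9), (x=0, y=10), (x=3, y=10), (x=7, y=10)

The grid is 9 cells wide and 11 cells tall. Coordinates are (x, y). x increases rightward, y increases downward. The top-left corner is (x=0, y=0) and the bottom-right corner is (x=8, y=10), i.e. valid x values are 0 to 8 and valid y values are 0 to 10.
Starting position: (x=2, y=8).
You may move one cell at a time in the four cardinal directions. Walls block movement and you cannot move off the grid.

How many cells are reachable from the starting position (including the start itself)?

Answer: Reachable cells: 57

Derivation:
BFS flood-fill from (x=2, y=8):
  Distance 0: (x=2, y=8)
  Distance 1: (x=2, y=7), (x=1, y=8), (x=3, y=8), (x=2, y=9)
  Distance 2: (x=1, y=7), (x=3, y=7), (x=0, y=8), (x=4, y=8), (x=1, y=9), (x=3, y=9), (x=2, y=10)
  Distance 3: (x=3, y=6), (x=0, y=7), (x=4, y=7), (x=0, y=9), (x=1, y=10)
  Distance 4: (x=3, y=5), (x=0, y=6), (x=4, y=6), (x=5, y=7)
  Distance 5: (x=3, y=4), (x=0, y=5), (x=2, y=5), (x=4, y=5), (x=5, y=6)
  Distance 6: (x=3, y=3), (x=2, y=4), (x=4, y=4), (x=1, y=5), (x=5, y=5)
  Distance 7: (x=3, y=2), (x=4, y=3), (x=5, y=4), (x=6, y=5)
  Distance 8: (x=3, y=1), (x=2, y=2), (x=4, y=2), (x=6, y=4), (x=7, y=5)
  Distance 9: (x=3, y=0), (x=2, y=1), (x=4, y=1), (x=7, y=4), (x=8, y=5)
  Distance 10: (x=4, y=0), (x=7, y=3), (x=8, y=4)
  Distance 11: (x=5, y=0), (x=7, y=2), (x=8, y=3)
  Distance 12: (x=7, y=1), (x=6, y=2), (x=8, y=2)
  Distance 13: (x=6, y=1), (x=8, y=1)
  Distance 14: (x=8, y=0)
Total reachable: 57 (grid has 75 open cells total)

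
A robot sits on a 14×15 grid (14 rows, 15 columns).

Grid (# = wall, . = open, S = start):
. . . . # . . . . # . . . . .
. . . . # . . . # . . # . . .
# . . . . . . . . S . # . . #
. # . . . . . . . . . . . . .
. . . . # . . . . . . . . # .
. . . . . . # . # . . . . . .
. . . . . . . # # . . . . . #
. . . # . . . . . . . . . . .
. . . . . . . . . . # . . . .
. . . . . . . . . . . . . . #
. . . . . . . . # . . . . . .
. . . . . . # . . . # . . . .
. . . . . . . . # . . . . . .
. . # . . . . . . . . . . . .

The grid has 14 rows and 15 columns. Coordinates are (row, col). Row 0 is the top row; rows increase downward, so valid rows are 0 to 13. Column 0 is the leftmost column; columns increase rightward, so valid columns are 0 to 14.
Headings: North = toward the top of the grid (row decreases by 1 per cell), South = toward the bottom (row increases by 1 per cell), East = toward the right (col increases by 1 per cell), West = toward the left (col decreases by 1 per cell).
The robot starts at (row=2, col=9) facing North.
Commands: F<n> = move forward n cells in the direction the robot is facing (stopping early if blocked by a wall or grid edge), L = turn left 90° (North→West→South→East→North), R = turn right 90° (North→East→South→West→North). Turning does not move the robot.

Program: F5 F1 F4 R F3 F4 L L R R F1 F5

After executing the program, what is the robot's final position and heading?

Answer: Final position: (row=1, col=10), facing East

Derivation:
Start: (row=2, col=9), facing North
  F5: move forward 1/5 (blocked), now at (row=1, col=9)
  F1: move forward 0/1 (blocked), now at (row=1, col=9)
  F4: move forward 0/4 (blocked), now at (row=1, col=9)
  R: turn right, now facing East
  F3: move forward 1/3 (blocked), now at (row=1, col=10)
  F4: move forward 0/4 (blocked), now at (row=1, col=10)
  L: turn left, now facing North
  L: turn left, now facing West
  R: turn right, now facing North
  R: turn right, now facing East
  F1: move forward 0/1 (blocked), now at (row=1, col=10)
  F5: move forward 0/5 (blocked), now at (row=1, col=10)
Final: (row=1, col=10), facing East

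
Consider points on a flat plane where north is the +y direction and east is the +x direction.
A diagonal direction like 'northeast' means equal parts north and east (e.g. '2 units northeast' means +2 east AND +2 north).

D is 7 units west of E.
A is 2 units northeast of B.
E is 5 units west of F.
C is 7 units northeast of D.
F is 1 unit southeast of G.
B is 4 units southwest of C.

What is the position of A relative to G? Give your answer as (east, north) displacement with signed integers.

Place G at the origin (east=0, north=0).
  F is 1 unit southeast of G: delta (east=+1, north=-1); F at (east=1, north=-1).
  E is 5 units west of F: delta (east=-5, north=+0); E at (east=-4, north=-1).
  D is 7 units west of E: delta (east=-7, north=+0); D at (east=-11, north=-1).
  C is 7 units northeast of D: delta (east=+7, north=+7); C at (east=-4, north=6).
  B is 4 units southwest of C: delta (east=-4, north=-4); B at (east=-8, north=2).
  A is 2 units northeast of B: delta (east=+2, north=+2); A at (east=-6, north=4).
Therefore A relative to G: (east=-6, north=4).

Answer: A is at (east=-6, north=4) relative to G.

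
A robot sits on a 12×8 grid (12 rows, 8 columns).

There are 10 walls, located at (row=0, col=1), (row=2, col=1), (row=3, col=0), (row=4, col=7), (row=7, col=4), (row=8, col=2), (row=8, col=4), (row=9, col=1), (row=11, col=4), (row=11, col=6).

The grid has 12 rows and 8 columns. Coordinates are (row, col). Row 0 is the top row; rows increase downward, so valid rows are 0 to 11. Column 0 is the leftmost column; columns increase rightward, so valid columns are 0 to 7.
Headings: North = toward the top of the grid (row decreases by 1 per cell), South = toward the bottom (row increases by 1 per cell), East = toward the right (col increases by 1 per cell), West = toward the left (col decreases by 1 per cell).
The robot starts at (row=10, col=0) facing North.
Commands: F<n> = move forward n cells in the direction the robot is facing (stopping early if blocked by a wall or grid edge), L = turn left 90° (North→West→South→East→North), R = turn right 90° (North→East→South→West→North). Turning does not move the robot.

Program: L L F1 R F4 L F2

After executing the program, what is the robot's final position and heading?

Answer: Final position: (row=11, col=0), facing South

Derivation:
Start: (row=10, col=0), facing North
  L: turn left, now facing West
  L: turn left, now facing South
  F1: move forward 1, now at (row=11, col=0)
  R: turn right, now facing West
  F4: move forward 0/4 (blocked), now at (row=11, col=0)
  L: turn left, now facing South
  F2: move forward 0/2 (blocked), now at (row=11, col=0)
Final: (row=11, col=0), facing South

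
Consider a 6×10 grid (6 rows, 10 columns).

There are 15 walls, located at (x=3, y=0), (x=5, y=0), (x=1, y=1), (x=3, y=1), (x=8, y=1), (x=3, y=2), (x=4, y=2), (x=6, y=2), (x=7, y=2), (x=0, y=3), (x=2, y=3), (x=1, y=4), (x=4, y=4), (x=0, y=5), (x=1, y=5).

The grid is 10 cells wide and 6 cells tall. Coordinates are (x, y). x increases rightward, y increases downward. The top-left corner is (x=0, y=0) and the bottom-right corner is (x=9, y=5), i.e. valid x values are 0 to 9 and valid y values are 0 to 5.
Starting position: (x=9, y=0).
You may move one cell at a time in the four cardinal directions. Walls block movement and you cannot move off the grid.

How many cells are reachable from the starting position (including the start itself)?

Answer: Reachable cells: 35

Derivation:
BFS flood-fill from (x=9, y=0):
  Distance 0: (x=9, y=0)
  Distance 1: (x=8, y=0), (x=9, y=1)
  Distance 2: (x=7, y=0), (x=9, y=2)
  Distance 3: (x=6, y=0), (x=7, y=1), (x=8, y=2), (x=9, y=3)
  Distance 4: (x=6, y=1), (x=8, y=3), (x=9, y=4)
  Distance 5: (x=5, y=1), (x=7, y=3), (x=8, y=4), (x=9, y=5)
  Distance 6: (x=4, y=1), (x=5, y=2), (x=6, y=3), (x=7, y=4), (x=8, y=5)
  Distance 7: (x=4, y=0), (x=5, y=3), (x=6, y=4), (x=7, y=5)
  Distance 8: (x=4, y=3), (x=5, y=4), (x=6, y=5)
  Distance 9: (x=3, y=3), (x=5, y=5)
  Distance 10: (x=3, y=4), (x=4, y=5)
  Distance 11: (x=2, y=4), (x=3, y=5)
  Distance 12: (x=2, y=5)
Total reachable: 35 (grid has 45 open cells total)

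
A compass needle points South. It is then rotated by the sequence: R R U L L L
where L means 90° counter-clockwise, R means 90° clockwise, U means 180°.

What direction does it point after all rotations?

Start: South
  R (right (90° clockwise)) -> West
  R (right (90° clockwise)) -> North
  U (U-turn (180°)) -> South
  L (left (90° counter-clockwise)) -> East
  L (left (90° counter-clockwise)) -> North
  L (left (90° counter-clockwise)) -> West
Final: West

Answer: Final heading: West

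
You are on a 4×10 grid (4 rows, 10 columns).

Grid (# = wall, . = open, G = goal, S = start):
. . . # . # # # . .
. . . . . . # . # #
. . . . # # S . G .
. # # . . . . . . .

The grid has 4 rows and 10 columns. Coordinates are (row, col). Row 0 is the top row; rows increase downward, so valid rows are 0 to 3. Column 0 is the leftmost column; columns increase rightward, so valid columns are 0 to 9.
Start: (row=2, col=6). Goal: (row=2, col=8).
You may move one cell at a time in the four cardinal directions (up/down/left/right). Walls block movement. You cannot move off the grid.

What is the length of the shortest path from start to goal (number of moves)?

BFS from (row=2, col=6) until reaching (row=2, col=8):
  Distance 0: (row=2, col=6)
  Distance 1: (row=2, col=7), (row=3, col=6)
  Distance 2: (row=1, col=7), (row=2, col=8), (row=3, col=5), (row=3, col=7)  <- goal reached here
One shortest path (2 moves): (row=2, col=6) -> (row=2, col=7) -> (row=2, col=8)

Answer: Shortest path length: 2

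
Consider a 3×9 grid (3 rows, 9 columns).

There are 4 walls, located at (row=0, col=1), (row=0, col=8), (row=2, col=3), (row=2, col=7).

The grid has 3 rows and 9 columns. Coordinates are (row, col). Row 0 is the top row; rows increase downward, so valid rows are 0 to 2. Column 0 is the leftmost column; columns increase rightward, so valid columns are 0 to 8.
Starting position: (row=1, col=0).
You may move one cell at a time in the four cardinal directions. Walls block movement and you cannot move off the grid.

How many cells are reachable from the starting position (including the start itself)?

BFS flood-fill from (row=1, col=0):
  Distance 0: (row=1, col=0)
  Distance 1: (row=0, col=0), (row=1, col=1), (row=2, col=0)
  Distance 2: (row=1, col=2), (row=2, col=1)
  Distance 3: (row=0, col=2), (row=1, col=3), (row=2, col=2)
  Distance 4: (row=0, col=3), (row=1, col=4)
  Distance 5: (row=0, col=4), (row=1, col=5), (row=2, col=4)
  Distance 6: (row=0, col=5), (row=1, col=6), (row=2, col=5)
  Distance 7: (row=0, col=6), (row=1, col=7), (row=2, col=6)
  Distance 8: (row=0, col=7), (row=1, col=8)
  Distance 9: (row=2, col=8)
Total reachable: 23 (grid has 23 open cells total)

Answer: Reachable cells: 23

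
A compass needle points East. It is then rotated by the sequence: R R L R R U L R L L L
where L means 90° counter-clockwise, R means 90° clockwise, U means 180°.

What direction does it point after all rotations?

Start: East
  R (right (90° clockwise)) -> South
  R (right (90° clockwise)) -> West
  L (left (90° counter-clockwise)) -> South
  R (right (90° clockwise)) -> West
  R (right (90° clockwise)) -> North
  U (U-turn (180°)) -> South
  L (left (90° counter-clockwise)) -> East
  R (right (90° clockwise)) -> South
  L (left (90° counter-clockwise)) -> East
  L (left (90° counter-clockwise)) -> North
  L (left (90° counter-clockwise)) -> West
Final: West

Answer: Final heading: West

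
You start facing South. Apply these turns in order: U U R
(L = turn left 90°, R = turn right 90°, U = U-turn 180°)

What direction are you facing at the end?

Answer: Final heading: West

Derivation:
Start: South
  U (U-turn (180°)) -> North
  U (U-turn (180°)) -> South
  R (right (90° clockwise)) -> West
Final: West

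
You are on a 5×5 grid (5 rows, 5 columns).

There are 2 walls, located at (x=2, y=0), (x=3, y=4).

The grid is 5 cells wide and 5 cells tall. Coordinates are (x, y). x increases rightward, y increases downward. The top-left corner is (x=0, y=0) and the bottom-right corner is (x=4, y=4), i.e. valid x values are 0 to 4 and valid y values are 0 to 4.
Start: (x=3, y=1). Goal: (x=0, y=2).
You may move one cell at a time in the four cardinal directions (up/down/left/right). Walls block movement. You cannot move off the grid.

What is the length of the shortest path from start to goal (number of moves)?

BFS from (x=3, y=1) until reaching (x=0, y=2):
  Distance 0: (x=3, y=1)
  Distance 1: (x=3, y=0), (x=2, y=1), (x=4, y=1), (x=3, y=2)
  Distance 2: (x=4, y=0), (x=1, y=1), (x=2, y=2), (x=4, y=2), (x=3, y=3)
  Distance 3: (x=1, y=0), (x=0, y=1), (x=1, y=2), (x=2, y=3), (x=4, y=3)
  Distance 4: (x=0, y=0), (x=0, y=2), (x=1, y=3), (x=2, y=4), (x=4, y=4)  <- goal reached here
One shortest path (4 moves): (x=3, y=1) -> (x=2, y=1) -> (x=1, y=1) -> (x=0, y=1) -> (x=0, y=2)

Answer: Shortest path length: 4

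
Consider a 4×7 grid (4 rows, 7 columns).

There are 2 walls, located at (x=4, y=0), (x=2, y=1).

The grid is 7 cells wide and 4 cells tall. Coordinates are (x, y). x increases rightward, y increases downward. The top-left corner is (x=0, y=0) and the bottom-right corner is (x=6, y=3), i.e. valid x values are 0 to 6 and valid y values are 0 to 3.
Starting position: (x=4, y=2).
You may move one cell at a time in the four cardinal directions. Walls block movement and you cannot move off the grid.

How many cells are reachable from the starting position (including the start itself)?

Answer: Reachable cells: 26

Derivation:
BFS flood-fill from (x=4, y=2):
  Distance 0: (x=4, y=2)
  Distance 1: (x=4, y=1), (x=3, y=2), (x=5, y=2), (x=4, y=3)
  Distance 2: (x=3, y=1), (x=5, y=1), (x=2, y=2), (x=6, y=2), (x=3, y=3), (x=5, y=3)
  Distance 3: (x=3, y=0), (x=5, y=0), (x=6, y=1), (x=1, y=2), (x=2, y=3), (x=6, y=3)
  Distance 4: (x=2, y=0), (x=6, y=0), (x=1, y=1), (x=0, y=2), (x=1, y=3)
  Distance 5: (x=1, y=0), (x=0, y=1), (x=0, y=3)
  Distance 6: (x=0, y=0)
Total reachable: 26 (grid has 26 open cells total)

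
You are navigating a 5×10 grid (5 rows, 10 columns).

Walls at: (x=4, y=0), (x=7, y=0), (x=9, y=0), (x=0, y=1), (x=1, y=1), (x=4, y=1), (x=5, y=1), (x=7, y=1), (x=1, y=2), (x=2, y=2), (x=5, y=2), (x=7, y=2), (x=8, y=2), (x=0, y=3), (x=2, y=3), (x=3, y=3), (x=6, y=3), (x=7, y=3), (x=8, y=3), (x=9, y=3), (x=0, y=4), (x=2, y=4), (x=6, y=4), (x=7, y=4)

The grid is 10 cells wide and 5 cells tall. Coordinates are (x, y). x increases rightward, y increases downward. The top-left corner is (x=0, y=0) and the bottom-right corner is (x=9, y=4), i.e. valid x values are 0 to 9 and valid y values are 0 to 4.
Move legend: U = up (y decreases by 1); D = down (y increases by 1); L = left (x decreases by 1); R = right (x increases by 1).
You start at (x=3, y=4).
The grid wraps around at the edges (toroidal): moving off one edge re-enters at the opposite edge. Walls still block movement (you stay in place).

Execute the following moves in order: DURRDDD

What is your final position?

Answer: Final position: (x=5, y=0)

Derivation:
Start: (x=3, y=4)
  D (down): (x=3, y=4) -> (x=3, y=0)
  U (up): (x=3, y=0) -> (x=3, y=4)
  R (right): (x=3, y=4) -> (x=4, y=4)
  R (right): (x=4, y=4) -> (x=5, y=4)
  D (down): (x=5, y=4) -> (x=5, y=0)
  D (down): blocked, stay at (x=5, y=0)
  D (down): blocked, stay at (x=5, y=0)
Final: (x=5, y=0)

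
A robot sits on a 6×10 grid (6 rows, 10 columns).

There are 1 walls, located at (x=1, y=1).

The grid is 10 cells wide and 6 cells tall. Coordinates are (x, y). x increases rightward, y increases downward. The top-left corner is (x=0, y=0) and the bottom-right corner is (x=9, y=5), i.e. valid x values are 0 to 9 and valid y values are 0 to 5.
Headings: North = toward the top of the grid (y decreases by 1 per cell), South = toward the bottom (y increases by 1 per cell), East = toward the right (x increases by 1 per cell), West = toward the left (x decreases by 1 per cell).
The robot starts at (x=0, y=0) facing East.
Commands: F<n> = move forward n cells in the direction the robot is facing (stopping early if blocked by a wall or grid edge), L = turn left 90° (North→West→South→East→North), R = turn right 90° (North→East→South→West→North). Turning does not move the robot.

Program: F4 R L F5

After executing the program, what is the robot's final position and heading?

Start: (x=0, y=0), facing East
  F4: move forward 4, now at (x=4, y=0)
  R: turn right, now facing South
  L: turn left, now facing East
  F5: move forward 5, now at (x=9, y=0)
Final: (x=9, y=0), facing East

Answer: Final position: (x=9, y=0), facing East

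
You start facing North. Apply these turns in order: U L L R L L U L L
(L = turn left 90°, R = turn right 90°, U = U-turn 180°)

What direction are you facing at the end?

Start: North
  U (U-turn (180°)) -> South
  L (left (90° counter-clockwise)) -> East
  L (left (90° counter-clockwise)) -> North
  R (right (90° clockwise)) -> East
  L (left (90° counter-clockwise)) -> North
  L (left (90° counter-clockwise)) -> West
  U (U-turn (180°)) -> East
  L (left (90° counter-clockwise)) -> North
  L (left (90° counter-clockwise)) -> West
Final: West

Answer: Final heading: West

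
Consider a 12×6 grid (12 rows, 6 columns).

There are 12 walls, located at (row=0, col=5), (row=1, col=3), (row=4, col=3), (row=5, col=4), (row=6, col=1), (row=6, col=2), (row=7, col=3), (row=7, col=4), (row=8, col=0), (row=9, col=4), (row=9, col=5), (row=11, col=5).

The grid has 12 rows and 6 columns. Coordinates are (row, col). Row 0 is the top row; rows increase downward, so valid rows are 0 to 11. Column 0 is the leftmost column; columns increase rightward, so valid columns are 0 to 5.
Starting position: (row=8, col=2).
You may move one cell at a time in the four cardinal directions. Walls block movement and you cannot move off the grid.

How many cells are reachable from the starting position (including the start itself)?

BFS flood-fill from (row=8, col=2):
  Distance 0: (row=8, col=2)
  Distance 1: (row=7, col=2), (row=8, col=1), (row=8, col=3), (row=9, col=2)
  Distance 2: (row=7, col=1), (row=8, col=4), (row=9, col=1), (row=9, col=3), (row=10, col=2)
  Distance 3: (row=7, col=0), (row=8, col=5), (row=9, col=0), (row=10, col=1), (row=10, col=3), (row=11, col=2)
  Distance 4: (row=6, col=0), (row=7, col=5), (row=10, col=0), (row=10, col=4), (row=11, col=1), (row=11, col=3)
  Distance 5: (row=5, col=0), (row=6, col=5), (row=10, col=5), (row=11, col=0), (row=11, col=4)
  Distance 6: (row=4, col=0), (row=5, col=1), (row=5, col=5), (row=6, col=4)
  Distance 7: (row=3, col=0), (row=4, col=1), (row=4, col=5), (row=5, col=2), (row=6, col=3)
  Distance 8: (row=2, col=0), (row=3, col=1), (row=3, col=5), (row=4, col=2), (row=4, col=4), (row=5, col=3)
  Distance 9: (row=1, col=0), (row=2, col=1), (row=2, col=5), (row=3, col=2), (row=3, col=4)
  Distance 10: (row=0, col=0), (row=1, col=1), (row=1, col=5), (row=2, col=2), (row=2, col=4), (row=3, col=3)
  Distance 11: (row=0, col=1), (row=1, col=2), (row=1, col=4), (row=2, col=3)
  Distance 12: (row=0, col=2), (row=0, col=4)
  Distance 13: (row=0, col=3)
Total reachable: 60 (grid has 60 open cells total)

Answer: Reachable cells: 60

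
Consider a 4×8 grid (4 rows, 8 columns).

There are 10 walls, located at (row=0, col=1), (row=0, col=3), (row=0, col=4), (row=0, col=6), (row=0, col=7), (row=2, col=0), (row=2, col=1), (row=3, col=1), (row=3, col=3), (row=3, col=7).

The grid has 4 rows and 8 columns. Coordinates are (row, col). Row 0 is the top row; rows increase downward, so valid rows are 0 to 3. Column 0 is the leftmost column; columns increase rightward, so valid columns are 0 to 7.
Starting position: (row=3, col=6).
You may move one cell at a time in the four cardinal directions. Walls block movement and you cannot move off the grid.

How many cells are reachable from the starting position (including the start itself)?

BFS flood-fill from (row=3, col=6):
  Distance 0: (row=3, col=6)
  Distance 1: (row=2, col=6), (row=3, col=5)
  Distance 2: (row=1, col=6), (row=2, col=5), (row=2, col=7), (row=3, col=4)
  Distance 3: (row=1, col=5), (row=1, col=7), (row=2, col=4)
  Distance 4: (row=0, col=5), (row=1, col=4), (row=2, col=3)
  Distance 5: (row=1, col=3), (row=2, col=2)
  Distance 6: (row=1, col=2), (row=3, col=2)
  Distance 7: (row=0, col=2), (row=1, col=1)
  Distance 8: (row=1, col=0)
  Distance 9: (row=0, col=0)
Total reachable: 21 (grid has 22 open cells total)

Answer: Reachable cells: 21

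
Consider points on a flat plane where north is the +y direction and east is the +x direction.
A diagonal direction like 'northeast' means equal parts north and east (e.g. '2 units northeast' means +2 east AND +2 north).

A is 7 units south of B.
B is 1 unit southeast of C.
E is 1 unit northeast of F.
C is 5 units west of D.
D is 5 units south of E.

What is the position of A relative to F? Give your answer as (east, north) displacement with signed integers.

Answer: A is at (east=-3, north=-12) relative to F.

Derivation:
Place F at the origin (east=0, north=0).
  E is 1 unit northeast of F: delta (east=+1, north=+1); E at (east=1, north=1).
  D is 5 units south of E: delta (east=+0, north=-5); D at (east=1, north=-4).
  C is 5 units west of D: delta (east=-5, north=+0); C at (east=-4, north=-4).
  B is 1 unit southeast of C: delta (east=+1, north=-1); B at (east=-3, north=-5).
  A is 7 units south of B: delta (east=+0, north=-7); A at (east=-3, north=-12).
Therefore A relative to F: (east=-3, north=-12).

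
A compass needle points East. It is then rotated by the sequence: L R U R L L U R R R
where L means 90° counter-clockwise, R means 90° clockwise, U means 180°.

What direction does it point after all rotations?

Answer: Final heading: West

Derivation:
Start: East
  L (left (90° counter-clockwise)) -> North
  R (right (90° clockwise)) -> East
  U (U-turn (180°)) -> West
  R (right (90° clockwise)) -> North
  L (left (90° counter-clockwise)) -> West
  L (left (90° counter-clockwise)) -> South
  U (U-turn (180°)) -> North
  R (right (90° clockwise)) -> East
  R (right (90° clockwise)) -> South
  R (right (90° clockwise)) -> West
Final: West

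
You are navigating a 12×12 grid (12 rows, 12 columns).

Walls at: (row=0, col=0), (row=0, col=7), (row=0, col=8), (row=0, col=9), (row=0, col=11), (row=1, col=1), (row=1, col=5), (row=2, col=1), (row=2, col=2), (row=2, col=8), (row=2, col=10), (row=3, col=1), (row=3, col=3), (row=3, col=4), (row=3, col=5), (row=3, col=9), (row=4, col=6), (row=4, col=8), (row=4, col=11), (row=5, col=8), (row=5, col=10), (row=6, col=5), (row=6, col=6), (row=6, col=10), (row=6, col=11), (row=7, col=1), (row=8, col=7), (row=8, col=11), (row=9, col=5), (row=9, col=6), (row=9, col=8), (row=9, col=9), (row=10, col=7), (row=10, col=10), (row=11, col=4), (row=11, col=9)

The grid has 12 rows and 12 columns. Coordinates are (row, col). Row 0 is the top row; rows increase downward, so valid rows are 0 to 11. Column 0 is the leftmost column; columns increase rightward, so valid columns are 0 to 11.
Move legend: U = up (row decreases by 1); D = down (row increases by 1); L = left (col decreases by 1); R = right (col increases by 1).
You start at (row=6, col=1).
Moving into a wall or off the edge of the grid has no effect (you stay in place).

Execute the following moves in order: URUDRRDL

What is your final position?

Answer: Final position: (row=6, col=3)

Derivation:
Start: (row=6, col=1)
  U (up): (row=6, col=1) -> (row=5, col=1)
  R (right): (row=5, col=1) -> (row=5, col=2)
  U (up): (row=5, col=2) -> (row=4, col=2)
  D (down): (row=4, col=2) -> (row=5, col=2)
  R (right): (row=5, col=2) -> (row=5, col=3)
  R (right): (row=5, col=3) -> (row=5, col=4)
  D (down): (row=5, col=4) -> (row=6, col=4)
  L (left): (row=6, col=4) -> (row=6, col=3)
Final: (row=6, col=3)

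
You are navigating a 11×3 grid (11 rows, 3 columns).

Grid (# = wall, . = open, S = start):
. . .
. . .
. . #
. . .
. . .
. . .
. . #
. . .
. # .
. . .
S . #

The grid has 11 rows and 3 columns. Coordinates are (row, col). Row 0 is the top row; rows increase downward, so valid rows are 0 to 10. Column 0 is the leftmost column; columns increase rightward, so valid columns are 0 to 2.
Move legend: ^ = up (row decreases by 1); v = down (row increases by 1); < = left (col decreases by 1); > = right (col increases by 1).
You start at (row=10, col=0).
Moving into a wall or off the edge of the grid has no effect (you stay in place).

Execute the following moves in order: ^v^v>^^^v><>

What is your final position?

Start: (row=10, col=0)
  ^ (up): (row=10, col=0) -> (row=9, col=0)
  v (down): (row=9, col=0) -> (row=10, col=0)
  ^ (up): (row=10, col=0) -> (row=9, col=0)
  v (down): (row=9, col=0) -> (row=10, col=0)
  > (right): (row=10, col=0) -> (row=10, col=1)
  ^ (up): (row=10, col=1) -> (row=9, col=1)
  ^ (up): blocked, stay at (row=9, col=1)
  ^ (up): blocked, stay at (row=9, col=1)
  v (down): (row=9, col=1) -> (row=10, col=1)
  > (right): blocked, stay at (row=10, col=1)
  < (left): (row=10, col=1) -> (row=10, col=0)
  > (right): (row=10, col=0) -> (row=10, col=1)
Final: (row=10, col=1)

Answer: Final position: (row=10, col=1)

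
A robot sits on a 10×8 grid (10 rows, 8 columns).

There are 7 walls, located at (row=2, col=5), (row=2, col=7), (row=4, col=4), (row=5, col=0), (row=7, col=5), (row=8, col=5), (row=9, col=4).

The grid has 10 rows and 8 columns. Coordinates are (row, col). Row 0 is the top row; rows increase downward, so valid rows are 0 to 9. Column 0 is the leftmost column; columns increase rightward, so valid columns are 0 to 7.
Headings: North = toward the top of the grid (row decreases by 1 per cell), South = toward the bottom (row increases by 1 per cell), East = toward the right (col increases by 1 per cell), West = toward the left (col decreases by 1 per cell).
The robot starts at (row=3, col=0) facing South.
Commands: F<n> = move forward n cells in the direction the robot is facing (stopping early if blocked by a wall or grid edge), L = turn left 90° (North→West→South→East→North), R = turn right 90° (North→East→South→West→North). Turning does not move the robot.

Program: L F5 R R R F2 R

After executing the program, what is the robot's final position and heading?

Start: (row=3, col=0), facing South
  L: turn left, now facing East
  F5: move forward 5, now at (row=3, col=5)
  R: turn right, now facing South
  R: turn right, now facing West
  R: turn right, now facing North
  F2: move forward 0/2 (blocked), now at (row=3, col=5)
  R: turn right, now facing East
Final: (row=3, col=5), facing East

Answer: Final position: (row=3, col=5), facing East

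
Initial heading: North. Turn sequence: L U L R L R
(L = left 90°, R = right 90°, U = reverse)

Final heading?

Start: North
  L (left (90° counter-clockwise)) -> West
  U (U-turn (180°)) -> East
  L (left (90° counter-clockwise)) -> North
  R (right (90° clockwise)) -> East
  L (left (90° counter-clockwise)) -> North
  R (right (90° clockwise)) -> East
Final: East

Answer: Final heading: East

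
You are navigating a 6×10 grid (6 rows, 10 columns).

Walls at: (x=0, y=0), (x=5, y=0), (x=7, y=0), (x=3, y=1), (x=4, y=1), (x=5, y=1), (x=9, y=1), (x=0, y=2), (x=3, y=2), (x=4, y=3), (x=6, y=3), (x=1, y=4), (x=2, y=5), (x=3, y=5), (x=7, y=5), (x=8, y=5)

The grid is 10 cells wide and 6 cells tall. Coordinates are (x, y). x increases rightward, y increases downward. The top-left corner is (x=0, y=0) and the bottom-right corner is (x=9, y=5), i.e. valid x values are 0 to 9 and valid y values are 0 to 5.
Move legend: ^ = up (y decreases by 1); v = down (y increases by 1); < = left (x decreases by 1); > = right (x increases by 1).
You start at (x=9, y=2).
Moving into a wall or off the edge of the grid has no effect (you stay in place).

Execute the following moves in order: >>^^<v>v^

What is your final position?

Start: (x=9, y=2)
  > (right): blocked, stay at (x=9, y=2)
  > (right): blocked, stay at (x=9, y=2)
  ^ (up): blocked, stay at (x=9, y=2)
  ^ (up): blocked, stay at (x=9, y=2)
  < (left): (x=9, y=2) -> (x=8, y=2)
  v (down): (x=8, y=2) -> (x=8, y=3)
  > (right): (x=8, y=3) -> (x=9, y=3)
  v (down): (x=9, y=3) -> (x=9, y=4)
  ^ (up): (x=9, y=4) -> (x=9, y=3)
Final: (x=9, y=3)

Answer: Final position: (x=9, y=3)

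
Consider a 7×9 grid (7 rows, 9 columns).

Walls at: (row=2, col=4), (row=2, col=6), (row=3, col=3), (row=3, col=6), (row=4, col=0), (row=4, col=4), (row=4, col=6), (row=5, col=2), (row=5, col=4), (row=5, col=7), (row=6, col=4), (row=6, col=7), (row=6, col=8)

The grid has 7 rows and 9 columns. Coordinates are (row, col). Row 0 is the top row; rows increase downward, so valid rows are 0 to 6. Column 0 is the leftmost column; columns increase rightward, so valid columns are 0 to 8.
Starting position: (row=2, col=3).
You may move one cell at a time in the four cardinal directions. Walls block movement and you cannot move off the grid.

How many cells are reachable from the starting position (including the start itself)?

Answer: Reachable cells: 50

Derivation:
BFS flood-fill from (row=2, col=3):
  Distance 0: (row=2, col=3)
  Distance 1: (row=1, col=3), (row=2, col=2)
  Distance 2: (row=0, col=3), (row=1, col=2), (row=1, col=4), (row=2, col=1), (row=3, col=2)
  Distance 3: (row=0, col=2), (row=0, col=4), (row=1, col=1), (row=1, col=5), (row=2, col=0), (row=3, col=1), (row=4, col=2)
  Distance 4: (row=0, col=1), (row=0, col=5), (row=1, col=0), (row=1, col=6), (row=2, col=5), (row=3, col=0), (row=4, col=1), (row=4, col=3)
  Distance 5: (row=0, col=0), (row=0, col=6), (row=1, col=7), (row=3, col=5), (row=5, col=1), (row=5, col=3)
  Distance 6: (row=0, col=7), (row=1, col=8), (row=2, col=7), (row=3, col=4), (row=4, col=5), (row=5, col=0), (row=6, col=1), (row=6, col=3)
  Distance 7: (row=0, col=8), (row=2, col=8), (row=3, col=7), (row=5, col=5), (row=6, col=0), (row=6, col=2)
  Distance 8: (row=3, col=8), (row=4, col=7), (row=5, col=6), (row=6, col=5)
  Distance 9: (row=4, col=8), (row=6, col=6)
  Distance 10: (row=5, col=8)
Total reachable: 50 (grid has 50 open cells total)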